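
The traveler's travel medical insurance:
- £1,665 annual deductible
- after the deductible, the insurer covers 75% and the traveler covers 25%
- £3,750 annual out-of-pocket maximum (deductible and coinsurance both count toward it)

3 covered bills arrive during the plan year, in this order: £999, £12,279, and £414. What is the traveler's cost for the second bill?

#1 (£999): entire amount goes to the deductible. Cost to traveler: £999. OOP to date £999.
#2 (£12,279): £666 finishes the deductible; £11,613 goes to coinsurance; 25% of £11,613 = £2,903.25. Deductible plus coinsurance: £666 + £2,903.25 = £3,569.25. Adding that to £999 gives £4,568.25, past the £3,750 cap; traveler pays only £3,750 − £999 = £2,751.

£2,751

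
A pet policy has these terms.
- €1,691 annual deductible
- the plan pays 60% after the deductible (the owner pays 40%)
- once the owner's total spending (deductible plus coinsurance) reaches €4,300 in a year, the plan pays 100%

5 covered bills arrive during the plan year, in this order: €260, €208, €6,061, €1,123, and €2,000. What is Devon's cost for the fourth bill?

€449.20

#1 (€260): all of it applies to the deductible. Cost to owner: €260. OOP to date €260.
#2 (€208): entire amount goes to the deductible. Owner owes €208 (running OOP €468).
#3 (€6,061): deductible takes €1,223, €4,838 remains; owner's 40% is €1,935.20. Cost to owner: €3,158.20. OOP to date €3,626.20.
#4 (€1,123): deductible already satisfied, so owner's share is 40% × €1,123 = €449.20. Owner pays €449.20; OOP now €4,075.40.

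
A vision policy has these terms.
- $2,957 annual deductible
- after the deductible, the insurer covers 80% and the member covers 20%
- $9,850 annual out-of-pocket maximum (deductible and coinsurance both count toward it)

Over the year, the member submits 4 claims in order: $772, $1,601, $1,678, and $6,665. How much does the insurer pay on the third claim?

Bill 1, $772: all of it applies to the deductible. Cost to member: $772. OOP to date $772. Insurer: $772 − $772 = $0.
Bill 2, $1,601: all of it applies to the deductible. Member pays $1,601; OOP now $2,373. Insurer: $1,601 − $1,601 = $0.
Bill 3, $1,678: deductible takes $584, $1,094 remains; coinsurance $1,094 × 20% = $218.80. Cost to member: $802.80. OOP to date $3,175.80. Plan pays $1,678 − $802.80 = $875.20.

$875.20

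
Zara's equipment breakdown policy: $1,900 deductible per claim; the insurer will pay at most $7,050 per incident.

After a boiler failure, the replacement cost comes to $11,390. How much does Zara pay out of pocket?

Subtract the deductible: $11,390 − $1,900 = $9,490.
$9,490 exceeds the $7,050 limit, so the insurer pays the limit: $7,050.
Out of pocket: $11,390 − $7,050 = $4,340.

$4,340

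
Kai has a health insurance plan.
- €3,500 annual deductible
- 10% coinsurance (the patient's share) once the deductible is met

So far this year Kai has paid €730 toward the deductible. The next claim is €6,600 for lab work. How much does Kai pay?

€3,153

Deductible still to meet: €3,500 − €730 = €2,770.
That leaves €6,600 − €2,770 = €3,830 for coinsurance.
Patient's 10% share of €3,830 is €383.
So the patient owes €2,770 + €383 = €3,153.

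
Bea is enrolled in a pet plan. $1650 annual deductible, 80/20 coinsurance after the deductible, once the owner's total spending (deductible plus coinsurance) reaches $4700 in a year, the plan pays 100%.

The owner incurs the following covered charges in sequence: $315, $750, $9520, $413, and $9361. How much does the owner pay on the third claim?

$2372

Bill 1, $315: fully absorbed by the deductible. Cost to owner: $315. OOP to date $315.
Bill 2, $750: fully absorbed by the deductible. Owner owes $750 (running OOP $1065).
Bill 3, $9520: $585 to deductible, leaving $8935; owner's 20% is $1787. Owner pays $2372; OOP now $3437.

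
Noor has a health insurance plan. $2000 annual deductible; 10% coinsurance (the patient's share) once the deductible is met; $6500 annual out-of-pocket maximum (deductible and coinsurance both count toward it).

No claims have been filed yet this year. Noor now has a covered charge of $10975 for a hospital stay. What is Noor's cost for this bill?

$2897.50

Deductible not yet touched, so the first $2000 of the bill goes to the deductible.
After the $2000 deductible portion, $10975 − $2000 = $8975 is subject to coinsurance.
10% of $8975 = $897.50 falls to the patient.
That puts the patient's cost at $2000 + $897.50 = $2897.50 before any cap.
Cumulative spending $0 + $2897.50 = $2897.50 stays under the $6500 maximum.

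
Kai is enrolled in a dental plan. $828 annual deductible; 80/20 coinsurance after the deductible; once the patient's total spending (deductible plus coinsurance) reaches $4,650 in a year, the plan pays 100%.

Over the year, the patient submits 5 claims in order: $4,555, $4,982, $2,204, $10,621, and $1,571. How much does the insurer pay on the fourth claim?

$8,981.60

Claim 1 — $4,555: $828 to deductible, leaving $3,727; patient's 20% is $745.40. Cost to patient: $1,573.40. OOP to date $1,573.40. Plan pays $4,555 − $1,573.40 = $2,981.60.
Claim 2 — $4,982: 20% coinsurance on $4,982 = $996.40. Cost to patient: $996.40. OOP to date $2,569.80. Plan pays $4,982 − $996.40 = $3,985.60.
Claim 3 — $2,204: 20% coinsurance on $2,204 = $440.80. Patient owes $440.80 (running OOP $3,010.60). Insurer: $2,204 − $440.80 = $1,763.20.
Claim 4 — $10,621: deductible met; 20% of $10,621 = $2,124.20. OOP would hit $5,134.80 > $4,650, so the cap limits the patient to $4,650 − $3,010.60 = $1,639.40. Insurer: $10,621 − $1,639.40 = $8,981.60.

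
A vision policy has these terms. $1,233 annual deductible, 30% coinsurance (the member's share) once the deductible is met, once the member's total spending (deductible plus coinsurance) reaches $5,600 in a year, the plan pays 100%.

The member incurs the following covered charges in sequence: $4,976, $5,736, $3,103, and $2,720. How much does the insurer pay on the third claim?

Claim 1 — $4,976: $1,233 finishes the deductible; $3,743 goes to coinsurance; coinsurance $3,743 × 30% = $1,122.90. Cost to member: $2,355.90. OOP to date $2,355.90. Insurer: $4,976 − $2,355.90 = $2,620.10.
Claim 2 — $5,736: deductible met; 30% of $5,736 = $1,720.80. Member pays $1,720.80; OOP now $4,076.70. Insurer: $5,736 − $1,720.80 = $4,015.20.
Claim 3 — $3,103: deductible met; 30% of $3,103 = $930.90. Member pays $930.90; OOP now $5,007.60. Insurer: $3,103 − $930.90 = $2,172.10.

$2,172.10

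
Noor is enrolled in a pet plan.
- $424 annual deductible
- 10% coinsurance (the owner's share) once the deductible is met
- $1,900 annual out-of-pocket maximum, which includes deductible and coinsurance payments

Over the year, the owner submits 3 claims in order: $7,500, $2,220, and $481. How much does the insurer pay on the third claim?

$432.90

Bill 1, $7,500: $424 finishes the deductible; $7,076 goes to coinsurance; 10% of $7,076 = $707.60. Cost to owner: $1,131.60. OOP to date $1,131.60. Insurer: $7,500 − $1,131.60 = $6,368.40.
Bill 2, $2,220: deductible already satisfied, so owner's share is 10% × $2,220 = $222. Owner pays $222; OOP now $1,353.60. Insurer: $2,220 − $222 = $1,998.
Bill 3, $481: 10% coinsurance on $481 = $48.10. Owner owes $48.10 (running OOP $1,401.70). Plan pays $481 − $48.10 = $432.90.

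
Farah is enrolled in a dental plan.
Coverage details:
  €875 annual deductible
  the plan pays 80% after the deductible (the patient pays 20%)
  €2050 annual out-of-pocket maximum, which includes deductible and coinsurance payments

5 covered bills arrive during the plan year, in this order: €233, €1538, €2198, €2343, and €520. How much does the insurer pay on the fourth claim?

#1 (€233): all of it applies to the deductible. Patient owes €233 (running OOP €233). Plan pays €233 − €233 = €0.
#2 (€1538): €642 to deductible, leaving €896; patient's 20% is €179.20. Patient owes €821.20 (running OOP €1054.20). Plan pays €1538 − €821.20 = €716.80.
#3 (€2198): deductible met; 20% of €2198 = €439.60. Patient owes €439.60 (running OOP €1493.80). Plan pays €2198 − €439.60 = €1758.40.
#4 (€2343): 20% coinsurance on €2343 = €468.60. Patient pays €468.60; OOP now €1962.40. Insurer: €2343 − €468.60 = €1874.40.

€1874.40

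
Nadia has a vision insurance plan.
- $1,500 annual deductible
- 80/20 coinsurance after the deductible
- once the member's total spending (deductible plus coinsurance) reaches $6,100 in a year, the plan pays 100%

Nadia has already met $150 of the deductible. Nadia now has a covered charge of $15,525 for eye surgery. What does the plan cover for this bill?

$11,340

Remaining deductible: $1,500 − $150 = $1,350.
That leaves $15,525 − $1,350 = $14,175 for coinsurance.
Coinsurance: $14,175 × 20% = $2,835.
Member responsibility before any cap: $1,350 + $2,835 = $4,185.
Total out-of-pocket so far would be $150 + $4,185 = $4,335, below the $6,100 cap — no reduction.
Insurer pays the balance: $15,525 − $4,185 = $11,340.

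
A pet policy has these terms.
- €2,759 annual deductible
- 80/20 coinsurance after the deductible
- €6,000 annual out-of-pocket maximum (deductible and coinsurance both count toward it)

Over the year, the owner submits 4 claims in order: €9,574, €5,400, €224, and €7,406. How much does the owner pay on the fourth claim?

Claim 1 (€9,574): €2,759 to deductible, leaving €6,815; coinsurance €6,815 × 20% = €1,363. Owner owes €4,122 (running OOP €4,122).
Claim 2 (€5,400): 20% coinsurance on €5,400 = €1,080. Cost to owner: €1,080. OOP to date €5,202.
Claim 3 (€224): deductible met; 20% of €224 = €44.80. Owner pays €44.80; OOP now €5,246.80.
Claim 4 (€7,406): deductible met; 20% of €7,406 = €1,481.20. OOP would hit €6,728 > €6,000, so the cap limits the owner to €6,000 − €5,246.80 = €753.20.

€753.20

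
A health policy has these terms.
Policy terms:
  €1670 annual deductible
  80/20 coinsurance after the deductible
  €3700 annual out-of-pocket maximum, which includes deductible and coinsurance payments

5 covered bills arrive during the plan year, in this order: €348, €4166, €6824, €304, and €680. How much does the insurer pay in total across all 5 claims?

Bill 1, €348: entire amount goes to the deductible. Cost to patient: €348. OOP to date €348. Insurer: €348 − €348 = €0.
Bill 2, €4166: €1322 to deductible, leaving €2844; coinsurance €2844 × 20% = €568.80. Patient pays €1890.80; OOP now €2238.80. Plan pays €4166 − €1890.80 = €2275.20.
Bill 3, €6824: 20% coinsurance on €6824 = €1364.80. Patient owes €1364.80 (running OOP €3603.60). Insurer: €6824 − €1364.80 = €5459.20.
Bill 4, €304: deductible met; 20% of €304 = €60.80. Patient pays €60.80; OOP now €3664.40. Insurer: €304 − €60.80 = €243.20.
Bill 5, €680: deductible met; 20% of €680 = €136. Adding that to €3664.40 gives €3800.40, past the €3700 cap; patient pays only €3700 − €3664.40 = €35.60. Insurer: €680 − €35.60 = €644.40.
Insurer total: €0 + €2275.20 + €5459.20 + €243.20 + €644.40 = €8622.

€8622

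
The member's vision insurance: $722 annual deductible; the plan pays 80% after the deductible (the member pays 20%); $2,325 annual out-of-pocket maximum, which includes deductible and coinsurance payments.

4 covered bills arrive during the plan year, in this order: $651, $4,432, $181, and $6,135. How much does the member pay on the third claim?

Claim 1 ($651): fully absorbed by the deductible. Cost to member: $651. OOP to date $651.
Claim 2 ($4,432): deductible takes $71, $4,361 remains; coinsurance $4,361 × 20% = $872.20. Cost to member: $943.20. OOP to date $1,594.20.
Claim 3 ($181): 20% coinsurance on $181 = $36.20. Member pays $36.20; OOP now $1,630.40.

$36.20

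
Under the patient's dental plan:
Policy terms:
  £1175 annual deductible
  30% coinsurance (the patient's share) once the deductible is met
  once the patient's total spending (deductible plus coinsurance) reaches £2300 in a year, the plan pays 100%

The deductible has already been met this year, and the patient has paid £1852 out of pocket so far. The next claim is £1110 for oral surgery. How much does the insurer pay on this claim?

£777

With the deductible met, the entire £1110 is subject to coinsurance.
30% of £1110 = £333 falls to the patient.
Year-to-date out-of-pocket becomes £1852 + £333 = £2185, still under the £2300 maximum, so no cap applies.
Insurer pays the balance: £1110 − £333 = £777.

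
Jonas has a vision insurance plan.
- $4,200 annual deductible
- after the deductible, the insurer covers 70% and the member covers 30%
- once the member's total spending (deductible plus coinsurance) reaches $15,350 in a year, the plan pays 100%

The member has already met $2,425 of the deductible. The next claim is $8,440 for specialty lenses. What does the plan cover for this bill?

$4,665.50

Remaining deductible: $4,200 − $2,425 = $1,775.
The remaining $6,665 (= $8,440 − $1,775) moves to coinsurance.
Coinsurance: $6,665 × 30% = $1,999.50.
That puts the member's cost at $1,775 + $1,999.50 = $3,774.50 before any cap.
Cumulative spending $2,425 + $3,774.50 = $6,199.50 stays under the $15,350 maximum.
The plan picks up $8,440 − $3,774.50 = $4,665.50.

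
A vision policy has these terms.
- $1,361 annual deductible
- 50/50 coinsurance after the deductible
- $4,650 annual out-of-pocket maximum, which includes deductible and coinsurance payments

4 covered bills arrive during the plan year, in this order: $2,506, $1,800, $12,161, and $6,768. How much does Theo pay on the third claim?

$1,816.50

Bill 1, $2,506: deductible takes $1,361, $1,145 remains; 50% of $1,145 = $572.50. Member pays $1,933.50; OOP now $1,933.50.
Bill 2, $1,800: deductible already satisfied, so member's share is 50% × $1,800 = $900. Member owes $900 (running OOP $2,833.50).
Bill 3, $12,161: 50% coinsurance on $12,161 = $6,080.50. That would push OOP to $8,914, over the $4,650 cap, so member pays $4,650 − $2,833.50 = $1,816.50.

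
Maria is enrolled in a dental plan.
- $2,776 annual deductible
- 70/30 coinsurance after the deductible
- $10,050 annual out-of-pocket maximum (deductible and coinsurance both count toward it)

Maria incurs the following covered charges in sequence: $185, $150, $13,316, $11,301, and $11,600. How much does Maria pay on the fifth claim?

$621.20

Bill 1, $185: entire amount goes to the deductible. Patient pays $185; OOP now $185.
Bill 2, $150: entire amount goes to the deductible. Patient owes $150 (running OOP $335).
Bill 3, $13,316: $2,441 finishes the deductible; $10,875 goes to coinsurance; 30% of $10,875 = $3,262.50. Patient pays $5,703.50; OOP now $6,038.50.
Bill 4, $11,301: deductible met; 30% of $11,301 = $3,390.30. Cost to patient: $3,390.30. OOP to date $9,428.80.
Bill 5, $11,600: deductible met; 30% of $11,600 = $3,480. Adding that to $9,428.80 gives $12,908.80, past the $10,050 cap; patient pays only $10,050 − $9,428.80 = $621.20.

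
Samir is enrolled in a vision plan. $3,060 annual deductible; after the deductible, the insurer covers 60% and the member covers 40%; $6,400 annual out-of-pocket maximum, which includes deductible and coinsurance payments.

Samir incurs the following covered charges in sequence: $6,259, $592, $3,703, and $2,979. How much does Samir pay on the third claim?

$1,481.20

Claim 1 ($6,259): $3,060 to deductible, leaving $3,199; 40% of $3,199 = $1,279.60. Member owes $4,339.60 (running OOP $4,339.60).
Claim 2 ($592): 40% coinsurance on $592 = $236.80. Member pays $236.80; OOP now $4,576.40.
Claim 3 ($3,703): 40% coinsurance on $3,703 = $1,481.20. Member owes $1,481.20 (running OOP $6,057.60).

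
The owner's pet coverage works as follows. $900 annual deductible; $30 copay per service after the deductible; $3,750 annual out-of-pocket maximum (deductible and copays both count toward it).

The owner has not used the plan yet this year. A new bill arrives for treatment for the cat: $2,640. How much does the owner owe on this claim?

Nothing has been paid toward the $900 deductible, so the first $900 of this charge is applied there.
After the $900 deductible portion, $2,640 − $900 = $1,740 is subject to the copay.
Copay on this service: $30.
So the owner owes $900 + $30 = $930 before any cap.
Cumulative spending $0 + $930 = $930 stays under the $3,750 maximum.

$930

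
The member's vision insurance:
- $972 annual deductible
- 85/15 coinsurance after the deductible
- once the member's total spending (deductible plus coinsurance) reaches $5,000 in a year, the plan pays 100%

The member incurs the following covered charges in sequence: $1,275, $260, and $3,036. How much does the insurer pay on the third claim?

$2,580.60

#1 ($1,275): $972 finishes the deductible; $303 goes to coinsurance; member's 15% is $45.45. Member pays $1,017.45; OOP now $1,017.45. Insurer: $1,275 − $1,017.45 = $257.55.
#2 ($260): deductible already satisfied, so member's share is 15% × $260 = $39. Member pays $39; OOP now $1,056.45. Plan pays $260 − $39 = $221.
#3 ($3,036): deductible already satisfied, so member's share is 15% × $3,036 = $455.40. Cost to member: $455.40. OOP to date $1,511.85. Insurer: $3,036 − $455.40 = $2,580.60.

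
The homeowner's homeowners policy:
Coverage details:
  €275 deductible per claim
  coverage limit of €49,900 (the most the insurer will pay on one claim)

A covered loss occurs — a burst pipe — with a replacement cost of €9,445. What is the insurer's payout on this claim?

€9,170

After the deductible, €9,445 − €275 = €9,170 remains.
That's under the €49,900 cap, so the insurer reimburses the full €9,170.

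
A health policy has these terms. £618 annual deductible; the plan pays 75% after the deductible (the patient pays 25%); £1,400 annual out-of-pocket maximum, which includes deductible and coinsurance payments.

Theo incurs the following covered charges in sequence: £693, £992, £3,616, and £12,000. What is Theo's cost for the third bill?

£515.25

Claim 1 — £693: £618 finishes the deductible; £75 goes to coinsurance; 25% of £75 = £18.75. Cost to patient: £636.75. OOP to date £636.75.
Claim 2 — £992: deductible already satisfied, so patient's share is 25% × £992 = £248. Patient owes £248 (running OOP £884.75).
Claim 3 — £3,616: deductible already satisfied, so patient's share is 25% × £3,616 = £904. That would push OOP to £1,788.75, over the £1,400 cap, so patient pays £1,400 − £884.75 = £515.25.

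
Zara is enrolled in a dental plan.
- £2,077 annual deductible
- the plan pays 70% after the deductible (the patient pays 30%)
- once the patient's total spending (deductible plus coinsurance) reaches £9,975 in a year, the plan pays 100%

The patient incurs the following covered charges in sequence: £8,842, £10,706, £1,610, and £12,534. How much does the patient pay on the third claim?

Claim 1 (£8,842): £2,077 finishes the deductible; £6,765 goes to coinsurance; 30% of £6,765 = £2,029.50. Patient owes £4,106.50 (running OOP £4,106.50).
Claim 2 (£10,706): deductible already satisfied, so patient's share is 30% × £10,706 = £3,211.80. Patient owes £3,211.80 (running OOP £7,318.30).
Claim 3 (£1,610): deductible already satisfied, so patient's share is 30% × £1,610 = £483. Patient pays £483; OOP now £7,801.30.

£483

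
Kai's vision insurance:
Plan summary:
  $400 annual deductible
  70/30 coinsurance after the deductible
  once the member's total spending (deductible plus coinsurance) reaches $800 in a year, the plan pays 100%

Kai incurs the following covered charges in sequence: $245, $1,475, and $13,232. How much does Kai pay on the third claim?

$4

Bill 1, $245: fully absorbed by the deductible. Member owes $245 (running OOP $245).
Bill 2, $1,475: $155 to deductible, leaving $1,320; 30% of $1,320 = $396. Cost to member: $551. OOP to date $796.
Bill 3, $13,232: 30% coinsurance on $13,232 = $3,969.60. That would push OOP to $4,765.60, over the $800 cap, so member pays $800 − $796 = $4.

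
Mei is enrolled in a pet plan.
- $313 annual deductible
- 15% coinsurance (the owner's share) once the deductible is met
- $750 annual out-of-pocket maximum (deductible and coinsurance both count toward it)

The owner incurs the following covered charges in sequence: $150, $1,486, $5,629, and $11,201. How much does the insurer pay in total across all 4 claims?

Bill 1, $150: fully absorbed by the deductible. Owner owes $150 (running OOP $150). Plan pays $150 − $150 = $0.
Bill 2, $1,486: $163 to deductible, leaving $1,323; owner's 15% is $198.45. Owner owes $361.45 (running OOP $511.45). Plan pays $1,486 − $361.45 = $1,124.55.
Bill 3, $5,629: deductible met; 15% of $5,629 = $844.35. Adding that to $511.45 gives $1,355.80, past the $750 cap; owner pays only $750 − $511.45 = $238.55. Insurer: $5,629 − $238.55 = $5,390.45.
Bill 4, $11,201: deductible met; 15% of $11,201 = $1,680.15. OOP would hit $2,430.15 > $750, so the cap limits the owner to $750 − $750 = $0. Insurer: $11,201 − $0 = $11,201.
Insurer total: $0 + $1,124.55 + $5,390.45 + $11,201 = $17,716.

$17,716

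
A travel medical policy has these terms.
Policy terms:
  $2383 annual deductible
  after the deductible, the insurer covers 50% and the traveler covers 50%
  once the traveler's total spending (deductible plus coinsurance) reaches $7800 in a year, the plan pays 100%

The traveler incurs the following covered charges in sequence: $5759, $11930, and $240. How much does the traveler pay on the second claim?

Claim 1 — $5759: $2383 finishes the deductible; $3376 goes to coinsurance; traveler's 50% is $1688. Cost to traveler: $4071. OOP to date $4071.
Claim 2 — $11930: deductible already satisfied, so traveler's share is 50% × $11930 = $5965. Adding that to $4071 gives $10036, past the $7800 cap; traveler pays only $7800 − $4071 = $3729.

$3729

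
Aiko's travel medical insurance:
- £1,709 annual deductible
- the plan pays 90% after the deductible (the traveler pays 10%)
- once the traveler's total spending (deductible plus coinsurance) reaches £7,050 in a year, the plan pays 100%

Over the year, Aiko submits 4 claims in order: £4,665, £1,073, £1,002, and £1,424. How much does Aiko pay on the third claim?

#1 (£4,665): £1,709 finishes the deductible; £2,956 goes to coinsurance; 10% of £2,956 = £295.60. Traveler owes £2,004.60 (running OOP £2,004.60).
#2 (£1,073): deductible already satisfied, so traveler's share is 10% × £1,073 = £107.30. Traveler pays £107.30; OOP now £2,111.90.
#3 (£1,002): deductible already satisfied, so traveler's share is 10% × £1,002 = £100.20. Traveler pays £100.20; OOP now £2,212.10.

£100.20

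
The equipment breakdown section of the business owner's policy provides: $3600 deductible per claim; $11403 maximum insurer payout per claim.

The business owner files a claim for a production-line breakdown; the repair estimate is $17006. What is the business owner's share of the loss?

$5603

Less the $3600 deductible: $17006 − $3600 = $13406.
The $11403 per-incident cap binds; insurer pays $11403.
The business owner bears the rest of the original loss: $17006 − $11403 = $5603.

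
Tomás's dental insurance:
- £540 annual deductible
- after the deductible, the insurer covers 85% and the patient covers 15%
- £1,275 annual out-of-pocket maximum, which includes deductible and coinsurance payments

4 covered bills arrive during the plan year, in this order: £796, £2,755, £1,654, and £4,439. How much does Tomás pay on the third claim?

£248.10

Claim 1 (£796): £540 finishes the deductible; £256 goes to coinsurance; coinsurance £256 × 15% = £38.40. Patient pays £578.40; OOP now £578.40.
Claim 2 (£2,755): deductible already satisfied, so patient's share is 15% × £2,755 = £413.25. Patient pays £413.25; OOP now £991.65.
Claim 3 (£1,654): deductible met; 15% of £1,654 = £248.10. Patient owes £248.10 (running OOP £1,239.75).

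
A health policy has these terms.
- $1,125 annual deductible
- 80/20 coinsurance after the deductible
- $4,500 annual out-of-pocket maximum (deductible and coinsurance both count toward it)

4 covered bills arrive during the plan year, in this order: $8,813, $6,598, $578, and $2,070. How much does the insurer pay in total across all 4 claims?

$13,559

Claim 1 — $8,813: $1,125 to deductible, leaving $7,688; patient's 20% is $1,537.60. Patient pays $2,662.60; OOP now $2,662.60. Plan pays $8,813 − $2,662.60 = $6,150.40.
Claim 2 — $6,598: deductible met; 20% of $6,598 = $1,319.60. Patient pays $1,319.60; OOP now $3,982.20. Insurer: $6,598 − $1,319.60 = $5,278.40.
Claim 3 — $578: deductible met; 20% of $578 = $115.60. Cost to patient: $115.60. OOP to date $4,097.80. Insurer: $578 − $115.60 = $462.40.
Claim 4 — $2,070: 20% coinsurance on $2,070 = $414. That would push OOP to $4,511.80, over the $4,500 cap, so patient pays $4,500 − $4,097.80 = $402.20. Plan pays $2,070 − $402.20 = $1,667.80.
Insurer total = bills − patient's total = $18,059 − $4,500 = $13,559.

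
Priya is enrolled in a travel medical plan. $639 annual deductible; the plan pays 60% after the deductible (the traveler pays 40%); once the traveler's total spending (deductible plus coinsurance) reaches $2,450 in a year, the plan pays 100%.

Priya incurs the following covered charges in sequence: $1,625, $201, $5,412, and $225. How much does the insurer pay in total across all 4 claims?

$5,013

Bill 1, $1,625: deductible takes $639, $986 remains; traveler's 40% is $394.40. Traveler owes $1,033.40 (running OOP $1,033.40). Plan pays $1,625 − $1,033.40 = $591.60.
Bill 2, $201: 40% coinsurance on $201 = $80.40. Traveler owes $80.40 (running OOP $1,113.80). Insurer: $201 − $80.40 = $120.60.
Bill 3, $5,412: deductible met; 40% of $5,412 = $2,164.80. That would push OOP to $3,278.60, over the $2,450 cap, so traveler pays $2,450 − $1,113.80 = $1,336.20. Plan pays $5,412 − $1,336.20 = $4,075.80.
Bill 4, $225: 40% coinsurance on $225 = $90. That would push OOP to $2,540, over the $2,450 cap, so traveler pays $2,450 − $2,450 = $0. Insurer: $225 − $0 = $225.
Insurer total: $591.60 + $120.60 + $4,075.80 + $225 = $5,013.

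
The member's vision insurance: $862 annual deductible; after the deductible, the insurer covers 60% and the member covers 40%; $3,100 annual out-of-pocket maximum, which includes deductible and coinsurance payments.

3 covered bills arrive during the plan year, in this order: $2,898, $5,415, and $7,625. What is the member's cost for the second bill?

Bill 1, $2,898: $862 finishes the deductible; $2,036 goes to coinsurance; 40% of $2,036 = $814.40. Cost to member: $1,676.40. OOP to date $1,676.40.
Bill 2, $5,415: 40% coinsurance on $5,415 = $2,166. Adding that to $1,676.40 gives $3,842.40, past the $3,100 cap; member pays only $3,100 − $1,676.40 = $1,423.60.

$1,423.60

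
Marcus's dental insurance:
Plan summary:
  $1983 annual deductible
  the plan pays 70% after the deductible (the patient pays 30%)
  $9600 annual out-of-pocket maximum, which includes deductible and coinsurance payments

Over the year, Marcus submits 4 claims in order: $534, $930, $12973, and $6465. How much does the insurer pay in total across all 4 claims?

$13243.30

Bill 1, $534: entire amount goes to the deductible. Patient pays $534; OOP now $534. Plan pays $534 − $534 = $0.
Bill 2, $930: entire amount goes to the deductible. Cost to patient: $930. OOP to date $1464. Plan pays $930 − $930 = $0.
Bill 3, $12973: $519 finishes the deductible; $12454 goes to coinsurance; 30% of $12454 = $3736.20. Cost to patient: $4255.20. OOP to date $5719.20. Plan pays $12973 − $4255.20 = $8717.80.
Bill 4, $6465: 30% coinsurance on $6465 = $1939.50. Patient pays $1939.50; OOP now $7658.70. Insurer: $6465 − $1939.50 = $4525.50.
Insurer total: $0 + $0 + $8717.80 + $4525.50 = $13243.30.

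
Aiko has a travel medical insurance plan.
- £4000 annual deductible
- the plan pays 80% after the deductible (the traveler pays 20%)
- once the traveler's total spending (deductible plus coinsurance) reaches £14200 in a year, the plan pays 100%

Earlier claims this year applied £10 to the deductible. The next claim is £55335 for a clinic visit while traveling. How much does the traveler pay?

£14190

£10 of the £4000 deductible is already met, leaving £3990.
That leaves £55335 − £3990 = £51345 for coinsurance.
Coinsurance: £51345 × 20% = £10269.
So the traveler owes £3990 + £10269 = £14259 before any cap.
That would bring total out-of-pocket to £14269, past the £14200 cap. The traveler is capped at £14200 − £10 = £14190 on this claim.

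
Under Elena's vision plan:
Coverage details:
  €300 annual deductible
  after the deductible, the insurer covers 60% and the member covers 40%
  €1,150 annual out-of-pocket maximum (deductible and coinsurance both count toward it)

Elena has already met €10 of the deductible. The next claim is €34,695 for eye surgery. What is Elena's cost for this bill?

Remaining deductible: €300 − €10 = €290.
After the €290 deductible portion, €34,695 − €290 = €34,405 is subject to coinsurance.
Coinsurance: €34,405 × 40% = €13,762.
That puts the member's cost at €290 + €13,762 = €14,052 before any cap.
Year-to-date out-of-pocket would reach €10 + €14,052 = €14,062, above the €1,150 maximum, so the member pays only €1,150 − €10 = €1,140.

€1,140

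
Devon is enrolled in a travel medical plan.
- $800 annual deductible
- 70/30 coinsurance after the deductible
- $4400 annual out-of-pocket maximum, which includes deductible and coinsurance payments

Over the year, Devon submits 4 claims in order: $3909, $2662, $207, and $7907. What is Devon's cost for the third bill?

Claim 1 ($3909): $800 to deductible, leaving $3109; coinsurance $3109 × 30% = $932.70. Traveler owes $1732.70 (running OOP $1732.70).
Claim 2 ($2662): deductible met; 30% of $2662 = $798.60. Cost to traveler: $798.60. OOP to date $2531.30.
Claim 3 ($207): 30% coinsurance on $207 = $62.10. Cost to traveler: $62.10. OOP to date $2593.40.

$62.10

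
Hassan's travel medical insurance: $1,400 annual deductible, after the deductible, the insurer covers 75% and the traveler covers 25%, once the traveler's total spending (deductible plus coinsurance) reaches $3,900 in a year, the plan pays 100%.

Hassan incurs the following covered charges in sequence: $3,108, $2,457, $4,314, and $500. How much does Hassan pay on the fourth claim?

Claim 1 ($3,108): $1,400 to deductible, leaving $1,708; 25% of $1,708 = $427. Cost to traveler: $1,827. OOP to date $1,827.
Claim 2 ($2,457): 25% coinsurance on $2,457 = $614.25. Traveler owes $614.25 (running OOP $2,441.25).
Claim 3 ($4,314): deductible already satisfied, so traveler's share is 25% × $4,314 = $1,078.50. Traveler owes $1,078.50 (running OOP $3,519.75).
Claim 4 ($500): deductible met; 25% of $500 = $125. Traveler owes $125 (running OOP $3,644.75).

$125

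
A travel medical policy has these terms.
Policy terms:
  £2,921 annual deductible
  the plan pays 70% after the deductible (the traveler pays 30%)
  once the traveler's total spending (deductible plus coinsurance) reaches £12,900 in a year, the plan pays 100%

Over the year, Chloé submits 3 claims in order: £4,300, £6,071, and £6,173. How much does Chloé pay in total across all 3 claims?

Claim 1 — £4,300: £2,921 to deductible, leaving £1,379; traveler's 30% is £413.70. Cost to traveler: £3,334.70. OOP to date £3,334.70.
Claim 2 — £6,071: deductible met; 30% of £6,071 = £1,821.30. Cost to traveler: £1,821.30. OOP to date £5,156.
Claim 3 — £6,173: deductible met; 30% of £6,173 = £1,851.90. Cost to traveler: £1,851.90. OOP to date £7,007.90.
Summing the traveler's payments: £3,334.70 + £1,821.30 + £1,851.90 = £7,007.90.

£7,007.90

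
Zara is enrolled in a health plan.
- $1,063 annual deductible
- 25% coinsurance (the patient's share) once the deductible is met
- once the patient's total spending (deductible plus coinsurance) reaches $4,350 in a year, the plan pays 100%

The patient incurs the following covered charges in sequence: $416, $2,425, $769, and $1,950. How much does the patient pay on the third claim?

Claim 1 — $416: entire amount goes to the deductible. Patient pays $416; OOP now $416.
Claim 2 — $2,425: deductible takes $647, $1,778 remains; patient's 25% is $444.50. Patient pays $1,091.50; OOP now $1,507.50.
Claim 3 — $769: deductible met; 25% of $769 = $192.25. Patient pays $192.25; OOP now $1,699.75.

$192.25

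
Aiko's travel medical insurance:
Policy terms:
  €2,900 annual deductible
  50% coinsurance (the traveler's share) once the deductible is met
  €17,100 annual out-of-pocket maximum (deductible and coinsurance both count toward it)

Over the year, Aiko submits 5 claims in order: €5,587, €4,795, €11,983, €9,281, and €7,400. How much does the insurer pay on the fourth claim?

Claim 1 (€5,587): €2,900 finishes the deductible; €2,687 goes to coinsurance; coinsurance €2,687 × 50% = €1,343.50. Cost to traveler: €4,243.50. OOP to date €4,243.50. Plan pays €5,587 − €4,243.50 = €1,343.50.
Claim 2 (€4,795): 50% coinsurance on €4,795 = €2,397.50. Cost to traveler: €2,397.50. OOP to date €6,641. Plan pays €4,795 − €2,397.50 = €2,397.50.
Claim 3 (€11,983): 50% coinsurance on €11,983 = €5,991.50. Cost to traveler: €5,991.50. OOP to date €12,632.50. Insurer: €11,983 − €5,991.50 = €5,991.50.
Claim 4 (€9,281): 50% coinsurance on €9,281 = €4,640.50. Adding that to €12,632.50 gives €17,273, past the €17,100 cap; traveler pays only €17,100 − €12,632.50 = €4,467.50. Plan pays €9,281 − €4,467.50 = €4,813.50.

€4,813.50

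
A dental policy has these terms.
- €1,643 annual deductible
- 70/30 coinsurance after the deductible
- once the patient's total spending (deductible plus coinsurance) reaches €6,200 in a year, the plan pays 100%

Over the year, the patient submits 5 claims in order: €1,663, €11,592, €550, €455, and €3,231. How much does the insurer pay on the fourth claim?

Bill 1, €1,663: €1,643 finishes the deductible; €20 goes to coinsurance; coinsurance €20 × 30% = €6. Cost to patient: €1,649. OOP to date €1,649. Insurer: €1,663 − €1,649 = €14.
Bill 2, €11,592: deductible already satisfied, so patient's share is 30% × €11,592 = €3,477.60. Cost to patient: €3,477.60. OOP to date €5,126.60. Plan pays €11,592 − €3,477.60 = €8,114.40.
Bill 3, €550: deductible met; 30% of €550 = €165. Patient pays €165; OOP now €5,291.60. Plan pays €550 − €165 = €385.
Bill 4, €455: deductible met; 30% of €455 = €136.50. Patient pays €136.50; OOP now €5,428.10. Plan pays €455 − €136.50 = €318.50.

€318.50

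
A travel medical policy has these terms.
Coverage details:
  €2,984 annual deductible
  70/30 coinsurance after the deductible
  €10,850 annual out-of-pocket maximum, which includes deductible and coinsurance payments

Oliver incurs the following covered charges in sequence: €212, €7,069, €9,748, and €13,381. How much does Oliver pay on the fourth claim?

Bill 1, €212: all of it applies to the deductible. Traveler owes €212 (running OOP €212).
Bill 2, €7,069: €2,772 finishes the deductible; €4,297 goes to coinsurance; coinsurance €4,297 × 30% = €1,289.10. Traveler owes €4,061.10 (running OOP €4,273.10).
Bill 3, €9,748: deductible already satisfied, so traveler's share is 30% × €9,748 = €2,924.40. Traveler pays €2,924.40; OOP now €7,197.50.
Bill 4, €13,381: deductible met; 30% of €13,381 = €4,014.30. OOP would hit €11,211.80 > €10,850, so the cap limits the traveler to €10,850 − €7,197.50 = €3,652.50.

€3,652.50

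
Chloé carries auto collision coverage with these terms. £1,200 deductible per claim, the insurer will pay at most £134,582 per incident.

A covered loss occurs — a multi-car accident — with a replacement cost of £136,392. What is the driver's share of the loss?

Less the £1,200 deductible: £136,392 − £1,200 = £135,192.
The £134,582 per-incident cap binds; insurer pays £134,582.
Out of pocket: £136,392 − £134,582 = £1,810.

£1,810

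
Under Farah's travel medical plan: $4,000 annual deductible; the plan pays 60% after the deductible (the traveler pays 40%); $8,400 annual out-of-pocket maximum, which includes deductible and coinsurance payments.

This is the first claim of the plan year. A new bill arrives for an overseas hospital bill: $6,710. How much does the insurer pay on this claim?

$1,626

Deductible not yet touched, so the first $4,000 of the bill goes to the deductible.
The remaining $2,710 (= $6,710 − $4,000) moves to coinsurance.
Traveler's 40% share of $2,710 is $1,084.
Traveler responsibility before any cap: $4,000 + $1,084 = $5,084.
Year-to-date out-of-pocket becomes $0 + $5,084 = $5,084, still under the $8,400 maximum, so no cap applies.
The plan picks up $6,710 − $5,084 = $1,626.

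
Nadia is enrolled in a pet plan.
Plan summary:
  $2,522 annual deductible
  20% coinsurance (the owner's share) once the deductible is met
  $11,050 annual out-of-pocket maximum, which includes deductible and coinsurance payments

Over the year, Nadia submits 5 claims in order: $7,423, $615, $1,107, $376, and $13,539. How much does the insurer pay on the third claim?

$885.60

#1 ($7,423): $2,522 to deductible, leaving $4,901; coinsurance $4,901 × 20% = $980.20. Owner owes $3,502.20 (running OOP $3,502.20). Insurer: $7,423 − $3,502.20 = $3,920.80.
#2 ($615): deductible already satisfied, so owner's share is 20% × $615 = $123. Owner pays $123; OOP now $3,625.20. Plan pays $615 − $123 = $492.
#3 ($1,107): deductible already satisfied, so owner's share is 20% × $1,107 = $221.40. Owner pays $221.40; OOP now $3,846.60. Insurer: $1,107 − $221.40 = $885.60.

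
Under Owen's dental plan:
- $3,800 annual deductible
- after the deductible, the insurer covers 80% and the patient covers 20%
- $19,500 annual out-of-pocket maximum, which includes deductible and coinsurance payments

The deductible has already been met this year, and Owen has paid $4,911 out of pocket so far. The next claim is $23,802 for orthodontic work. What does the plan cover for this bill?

The deductible is already satisfied, so the full bill goes to coinsurance.
20% of $23,802 = $4,760.40 falls to the patient.
Cumulative spending $4,911 + $4,760.40 = $9,671.40 stays under the $19,500 maximum.
The plan picks up $23,802 − $4,760.40 = $19,041.60.

$19,041.60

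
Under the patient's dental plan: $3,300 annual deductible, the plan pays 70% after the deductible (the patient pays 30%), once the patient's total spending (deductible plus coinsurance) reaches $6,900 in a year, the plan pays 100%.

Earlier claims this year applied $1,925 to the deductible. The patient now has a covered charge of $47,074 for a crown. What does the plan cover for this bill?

Remaining deductible: $3,300 − $1,925 = $1,375.
That leaves $47,074 − $1,375 = $45,699 for coinsurance.
Coinsurance: $45,699 × 30% = $13,709.70.
So the patient owes $1,375 + $13,709.70 = $15,084.70 before any cap.
Adding $15,084.70 to the $1,925 already spent would give $17,009.70, which exceeds the $6,900 cap; the patient pays just $6,900 − $1,925 = $4,975.
The plan picks up $47,074 − $4,975 = $42,099.

$42,099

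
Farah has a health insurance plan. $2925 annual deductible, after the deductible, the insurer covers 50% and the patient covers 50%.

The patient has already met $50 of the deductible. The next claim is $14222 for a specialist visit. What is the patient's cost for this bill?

$8548.50

Deductible still to meet: $2925 − $50 = $2875.
The remaining $11347 (= $14222 − $2875) moves to coinsurance.
Patient's 50% share of $11347 is $5673.50.
So the patient owes $2875 + $5673.50 = $8548.50.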